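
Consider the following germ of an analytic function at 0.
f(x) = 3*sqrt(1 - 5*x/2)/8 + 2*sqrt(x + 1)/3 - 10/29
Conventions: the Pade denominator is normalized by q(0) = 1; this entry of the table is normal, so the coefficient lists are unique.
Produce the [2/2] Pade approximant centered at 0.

The Pade approximant has numerator coefficients [485/696, -137520131/320711232, -3012372049/2565689856]; denominator coefficients [1, -194001/460792, -4522009/3686336].

Taylor coefficients needed (expand at 0): a_0 = 485/696, a_1 = -13/96, a_2 = -289/768, a_3 = -997/3072, a_4 = -29405/49152.
Write the denominator as Q(x) = 1 + q1*x + q2*x^2. Requiring Q*f - P = O(x^5) with deg P <= 2 kills the coefficients of x^3..x^4 in Q*f:
  x^3: a_3 + q1*a_2 + q2*a_1 = 0, i.e. -997/3072 + (-289/768)*q1 + (-13/96)*q2 = 0.
  x^4: a_4 + q1*a_3 + q2*a_2 = 0, i.e. -29405/49152 + (-997/3072)*q1 + (-289/768)*q2 = 0.
Solving this linear system: q1 = -194001/460792, q2 = -4522009/3686336.
The numerator is Q*f truncated at degree 2: P0 = a_0 = 485/696; P1 = a_1 + q1*a_0 = -137520131/320711232; P2 = a_2 + q1*a_1 + q2*a_0 = -3012372049/2565689856.


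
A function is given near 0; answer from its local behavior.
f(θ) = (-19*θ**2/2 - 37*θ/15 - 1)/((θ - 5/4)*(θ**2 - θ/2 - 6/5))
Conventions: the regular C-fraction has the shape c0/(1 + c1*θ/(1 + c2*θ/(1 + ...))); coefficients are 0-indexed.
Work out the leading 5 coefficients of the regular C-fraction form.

Taylor coefficients (expand at 0): a_0 = -2/3, a_1 = -19/10, a_2 = -14111/1800, a_3 = -515953/108000, a_4 = -62925119/6480000.
c0 = a_0 = -2/3. Peel one level at a time: if S = 1 + c*θ/S' with S'(0) = 1, then c is the θ-coefficient of S and S' = c*θ/(S - 1).
S_1 = c0/f = 1 + (-57/20)*θ + (-1091/300)*θ^2 + ...; c1 = -57/20.
S_2 = c1*θ/(S_1 - 1) = 1 + (-1091/855)*θ + (848555/58482)*θ^2 + ...; c2 = -1091/855.
S_3 = c2*θ/(S_2 - 1) = 1 + (4242775/373122)*θ + (1235623595/14283372)*θ^2 + ...; c3 = 4242775/373122.
S_4 = c3*θ/(S_3 - 1) = 1 + (-14086108983/1851547010)*θ + ...; c4 = -14086108983/1851547010.

The regular C-fraction coefficients are [-2/3, -57/20, -1091/855, 4242775/373122, -14086108983/1851547010].


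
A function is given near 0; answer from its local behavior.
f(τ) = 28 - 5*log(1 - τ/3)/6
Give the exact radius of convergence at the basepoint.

Branch term (-5/6)*log(1 - τ/(3)): its argument vanishes at τ = 3, a logarithmic branch point, modulus 3.
The radius of convergence is the smallest modulus among the singular points: 3.

The radius of convergence is 3.


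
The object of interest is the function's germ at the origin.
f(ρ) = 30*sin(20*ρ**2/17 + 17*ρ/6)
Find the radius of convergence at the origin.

The factor sin(20*ρ**2/17 + 17*ρ/6) is entire and contributes no finite singular point.
The polynomial part has no poles.
No finite singular points: the Taylor series at 0 converges everywhere.

The radius of convergence is infinite.


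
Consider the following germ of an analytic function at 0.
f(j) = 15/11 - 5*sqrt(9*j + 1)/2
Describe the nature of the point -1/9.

The term (-5/2)*sqrt(1 - j/(-1/9)) has argument 1 - -1/9/(-1/9) = 0 at -1/9: a square-root (algebraic, two-sheeted) branch point; the remaining terms are analytic or single-valued there.

The point is an algebraic (square-root) branch point.


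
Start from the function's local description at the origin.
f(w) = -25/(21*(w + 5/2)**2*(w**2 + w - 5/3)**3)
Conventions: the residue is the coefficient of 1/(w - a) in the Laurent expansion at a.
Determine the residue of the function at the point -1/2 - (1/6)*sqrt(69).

The residue is 41472/109375 + (62066952/1330765625)*sqrt(69).

The factor w**2 + w - 5/3 splits as (w - a)(w - a') with a = -1/2 - (1/6)*sqrt(69), a' = -1/2 + (1/6)*sqrt(69). At the order-3 pole a set g(w) = (w - a)^3*f(w) = [-25/(21*(w + 5/2)**2)] / (w - a')^3.
Order-3 pole: residue = g''(a)/2; g''(-1/2 - (1/6)*sqrt(69)) = 82944/109375 + (124133904/1330765625)*sqrt(69), so the residue is 41472/109375 + (62066952/1330765625)*sqrt(69).


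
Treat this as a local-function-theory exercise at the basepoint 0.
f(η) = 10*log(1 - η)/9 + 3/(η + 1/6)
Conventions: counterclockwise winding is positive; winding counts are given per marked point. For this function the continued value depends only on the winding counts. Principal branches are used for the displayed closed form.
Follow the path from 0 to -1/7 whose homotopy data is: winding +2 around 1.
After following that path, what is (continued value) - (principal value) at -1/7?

Continued minus principal equals (40/9)*pi*i.

The rational part is single-valued and drops out of the difference; each branch term changes only by its own monodromy.
(10/9)*log(1 - η/(1)): each positive loop around 1 adds 2*pi*i to the log, so winding +2 contributes (10/9)*(2)*2*pi*i = (40/9)*pi*i.
Summing the contributions at η = -1/7 gives (40/9)*pi*i.


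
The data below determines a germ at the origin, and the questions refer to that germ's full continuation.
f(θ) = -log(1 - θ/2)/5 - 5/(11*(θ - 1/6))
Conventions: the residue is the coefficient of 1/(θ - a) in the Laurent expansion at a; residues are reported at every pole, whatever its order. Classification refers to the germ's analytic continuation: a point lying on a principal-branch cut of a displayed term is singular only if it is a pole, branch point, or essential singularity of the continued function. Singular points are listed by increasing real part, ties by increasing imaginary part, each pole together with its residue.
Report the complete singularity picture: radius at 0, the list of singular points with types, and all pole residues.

Denominator factor (θ - 1/6): pole of order 1 at 1/6, modulus 1/6.
Branch term (-1/5)*log(1 - θ/(2)): its argument vanishes at θ = 2, a logarithmic branch point, modulus 2.
The radius of convergence is the smallest modulus among the singular points: 1/6.
The branch term is analytic at 1/6 and contributes nothing to the residue; only the rational part matters.
At the order-1 pole 1/6 set g(θ) = (θ - (1/6))*(rational part) = -5/11.
Simple pole: residue = g(a) at a = 1/6, which is -5/11.
List the singular points by increasing real part (a conjugate pair: the negative imaginary part first).

Radius of convergence at 0: 1/6.
At 1/6: a pole of order 1; residue -5/11.
At 2: a logarithmic branch point.


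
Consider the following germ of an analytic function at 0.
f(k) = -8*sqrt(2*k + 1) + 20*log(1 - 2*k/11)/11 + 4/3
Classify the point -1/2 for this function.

The point is an algebraic (square-root) branch point.

The term (-8)*sqrt(1 - k/(-1/2)) has argument 1 - -1/2/(-1/2) = 0 at -1/2: a square-root (algebraic, two-sheeted) branch point; the remaining terms are analytic or single-valued there.


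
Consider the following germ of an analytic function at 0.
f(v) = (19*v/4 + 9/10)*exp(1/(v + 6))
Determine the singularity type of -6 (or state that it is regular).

The point is an essential singularity.

The exponent 1/(v - (-6)) has a pole at -6, so exp(1/(v - (-6))) takes every nonzero value near it: an essential singularity (not a pole of any order).


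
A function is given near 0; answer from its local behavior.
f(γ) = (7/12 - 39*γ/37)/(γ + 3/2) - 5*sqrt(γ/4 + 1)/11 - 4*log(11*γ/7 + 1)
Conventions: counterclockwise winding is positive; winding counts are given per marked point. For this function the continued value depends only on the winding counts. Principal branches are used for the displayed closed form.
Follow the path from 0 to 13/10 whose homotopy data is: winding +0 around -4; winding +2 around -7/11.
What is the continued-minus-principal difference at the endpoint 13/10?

Continued minus principal equals -(16)*pi*i.

The rational part is single-valued and drops out of the difference; each branch term changes only by its own monodromy.
(-5/11)*sqrt(1 - γ/(-4)): winding +0 is even, the square root returns to the same sheet, contribution 0.
(-4)*log(1 - γ/(-7/11)): each positive loop around -7/11 adds 2*pi*i to the log, so winding +2 contributes (-4)*(2)*2*pi*i = -(16)*pi*i.
Summing the contributions at γ = 13/10 gives -(16)*pi*i.


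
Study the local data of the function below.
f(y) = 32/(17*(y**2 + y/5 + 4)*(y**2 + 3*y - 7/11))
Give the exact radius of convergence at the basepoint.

The radius of convergence is -3/2 + (1/22)*sqrt(1397).

Denominator factor (y**2 + 3*y - 7/11): discriminant 127/11, real irrational roots -3/2 + (1/22)*sqrt(1397) and -3/2 - (1/22)*sqrt(1397); poles of order 1, moduli -3/2 + (1/22)*sqrt(1397) and 3/2 + (1/22)*sqrt(1397).
Denominator factor (y**2 + y/5 + 4): discriminant -399/25, complex-conjugate roots (-1/10) + ((1/10)*sqrt(399))*i and (-1/10) - ((1/10)*sqrt(399))*i; poles of order 1, moduli 2 and 2.
The radius of convergence is the smallest modulus among the singular points: -3/2 + (1/22)*sqrt(1397).


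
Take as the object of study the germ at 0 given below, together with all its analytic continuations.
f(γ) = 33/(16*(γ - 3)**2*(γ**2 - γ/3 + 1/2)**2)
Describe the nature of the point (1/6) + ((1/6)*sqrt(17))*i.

The denominator factor γ**2 - γ/3 + 1/2 vanishes at (1/6) + ((1/6)*sqrt(17))*i and appears to the power 2; the numerator there equals 33/16, nonzero, and no other factor vanishes.
Hence a pole whose order is the multiplicity, 2.

The point is a pole of order 2.


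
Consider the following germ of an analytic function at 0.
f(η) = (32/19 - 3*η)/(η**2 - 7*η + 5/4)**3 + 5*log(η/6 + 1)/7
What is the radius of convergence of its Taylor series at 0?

The radius of convergence is 7/2 - sqrt(11).

Denominator factor (η**2 - 7*η + 5/4)^3: discriminant 44, real irrational roots 7/2 + sqrt(11) and 7/2 - sqrt(11); poles of order 3, moduli 7/2 + sqrt(11) and 7/2 - sqrt(11).
Branch term (5/7)*log(1 - η/(-6)): its argument vanishes at η = -6, a logarithmic branch point, modulus 6.
The radius of convergence is the smallest modulus among the singular points: 7/2 - sqrt(11).


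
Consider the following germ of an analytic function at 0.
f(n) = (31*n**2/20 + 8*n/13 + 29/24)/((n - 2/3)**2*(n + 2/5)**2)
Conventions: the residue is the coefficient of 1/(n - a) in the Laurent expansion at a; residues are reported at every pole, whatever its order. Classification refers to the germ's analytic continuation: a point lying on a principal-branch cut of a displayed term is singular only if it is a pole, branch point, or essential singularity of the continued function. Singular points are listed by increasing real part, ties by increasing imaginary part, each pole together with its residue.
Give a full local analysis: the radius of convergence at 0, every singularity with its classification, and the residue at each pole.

Radius of convergence at 0: 2/5.
At -2/5: a pole of order 2; residue 307845/212992.
At 2/3: a pole of order 2; residue -307845/212992.

Denominator factor (n + 2/5)^2: pole of order 2 at -2/5, modulus 2/5.
Denominator factor (n - 2/3)^2: pole of order 2 at 2/3, modulus 2/3.
The radius of convergence is the smallest modulus among the singular points: 2/5.
At the order-2 pole -2/5 set g(n) = (n - (-2/5))^2*f(n) = (31*n**2/20 + 8*n/13 + 29/24)/(n - 2/3)**2.
Order-2 pole: residue = g'(a); g'(-2/5) = 307845/212992, so the residue is 307845/212992.
At the order-2 pole 2/3 set g(n) = (n - (2/3))^2*f(n) = (31*n**2/20 + 8*n/13 + 29/24)/(n + 2/5)**2.
Order-2 pole: residue = g'(a); g'(2/3) = -307845/212992, so the residue is -307845/212992.
List the singular points by increasing real part (a conjugate pair: the negative imaginary part first).


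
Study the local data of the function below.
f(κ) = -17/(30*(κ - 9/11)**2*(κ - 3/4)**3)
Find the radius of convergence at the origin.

The radius of convergence is 3/4.

Denominator factor (κ - 9/11)^2: pole of order 2 at 9/11, modulus 9/11.
Denominator factor (κ - 3/4)^3: pole of order 3 at 3/4, modulus 3/4.
The radius of convergence is the smallest modulus among the singular points: 3/4.


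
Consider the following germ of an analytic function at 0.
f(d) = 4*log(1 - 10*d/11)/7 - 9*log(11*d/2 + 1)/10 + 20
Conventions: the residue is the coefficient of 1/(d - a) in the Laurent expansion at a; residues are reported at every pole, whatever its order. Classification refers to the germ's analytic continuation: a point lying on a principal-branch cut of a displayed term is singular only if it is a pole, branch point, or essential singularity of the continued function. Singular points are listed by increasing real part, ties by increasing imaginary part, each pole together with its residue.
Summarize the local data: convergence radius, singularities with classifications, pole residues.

Radius of convergence at 0: 2/11.
At -2/11: a logarithmic branch point.
At 11/10: a logarithmic branch point.

Branch term (-9/10)*log(1 - d/(-2/11)): its argument vanishes at d = -2/11, a logarithmic branch point, modulus 2/11.
Branch term (4/7)*log(1 - d/(11/10)): its argument vanishes at d = 11/10, a logarithmic branch point, modulus 11/10.
The radius of convergence is the smallest modulus among the singular points: 2/11.
List the singular points by increasing real part (a conjugate pair: the negative imaginary part first).


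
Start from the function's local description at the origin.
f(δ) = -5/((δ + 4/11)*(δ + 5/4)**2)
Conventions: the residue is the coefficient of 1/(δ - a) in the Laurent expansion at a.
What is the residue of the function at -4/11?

At the order-1 pole -4/11 set g(δ) = (δ - (-4/11))*f(δ) = -5/(δ + 5/4)**2.
Simple pole: residue = g(a) at a = -4/11, which is -9680/1521.

The residue is -9680/1521.


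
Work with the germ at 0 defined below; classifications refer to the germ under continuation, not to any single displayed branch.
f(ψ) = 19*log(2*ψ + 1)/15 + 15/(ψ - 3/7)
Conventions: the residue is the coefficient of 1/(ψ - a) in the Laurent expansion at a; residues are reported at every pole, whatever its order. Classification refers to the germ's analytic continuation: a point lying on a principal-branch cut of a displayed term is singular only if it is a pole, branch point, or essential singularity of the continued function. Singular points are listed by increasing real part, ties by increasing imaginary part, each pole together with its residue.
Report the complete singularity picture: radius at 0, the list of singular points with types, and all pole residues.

Radius of convergence at 0: 3/7.
At -1/2: a logarithmic branch point.
At 3/7: a pole of order 1; residue 15.

Denominator factor (ψ - 3/7): pole of order 1 at 3/7, modulus 3/7.
Branch term (19/15)*log(1 - ψ/(-1/2)): its argument vanishes at ψ = -1/2, a logarithmic branch point, modulus 1/2.
The radius of convergence is the smallest modulus among the singular points: 3/7.
The branch term is analytic at 3/7 and contributes nothing to the residue; only the rational part matters.
At the order-1 pole 3/7 set g(ψ) = (ψ - (3/7))*(rational part) = 15.
Simple pole: residue = g(a) at a = 3/7, which is 15.
List the singular points by increasing real part (a conjugate pair: the negative imaginary part first).


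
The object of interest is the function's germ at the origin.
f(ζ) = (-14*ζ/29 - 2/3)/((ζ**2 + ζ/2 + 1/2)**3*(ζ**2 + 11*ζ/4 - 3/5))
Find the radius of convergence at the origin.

The radius of convergence is -11/8 + (1/40)*sqrt(3985).

Denominator factor (ζ**2 + 11*ζ/4 - 3/5): discriminant 797/80, real irrational roots -11/8 + (1/40)*sqrt(3985) and -11/8 - (1/40)*sqrt(3985); poles of order 1, moduli -11/8 + (1/40)*sqrt(3985) and 11/8 + (1/40)*sqrt(3985).
Denominator factor (ζ**2 + ζ/2 + 1/2)^3: discriminant -7/4, complex-conjugate roots (-1/4) + ((1/4)*sqrt(7))*i and (-1/4) - ((1/4)*sqrt(7))*i; poles of order 3, moduli (1/2)*sqrt(2) and (1/2)*sqrt(2).
The radius of convergence is the smallest modulus among the singular points: -11/8 + (1/40)*sqrt(3985).


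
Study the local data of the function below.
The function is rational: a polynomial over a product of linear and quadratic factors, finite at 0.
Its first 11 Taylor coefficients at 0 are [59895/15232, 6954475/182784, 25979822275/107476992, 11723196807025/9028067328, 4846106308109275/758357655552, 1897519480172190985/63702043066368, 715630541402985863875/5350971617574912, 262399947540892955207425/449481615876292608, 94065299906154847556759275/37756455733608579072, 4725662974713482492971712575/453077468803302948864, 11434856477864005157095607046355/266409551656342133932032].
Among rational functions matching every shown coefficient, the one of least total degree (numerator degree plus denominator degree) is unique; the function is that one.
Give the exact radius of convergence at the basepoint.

The radius of convergence is 6/7 - (10/77)*sqrt(22).

No rational of total degree below 9 reproduces all 11 coefficients; solving the [1/8] Pade equations on them gives f(ζ) = (9/34 - 7*ζ/6)/((ζ**2 - 12*ζ/7 + 4/11)**3*(ζ**2 + ζ/12 + 7/5)), whose expansion matches every shown term.
Denominator factor (ζ**2 + ζ/12 + 7/5): discriminant -4027/720, complex-conjugate roots (-1/24) + ((1/120)*sqrt(20135))*i and (-1/24) - ((1/120)*sqrt(20135))*i; poles of order 1, moduli (1/5)*sqrt(35) and (1/5)*sqrt(35).
Denominator factor (ζ**2 - 12*ζ/7 + 4/11)^3: discriminant 800/539, real irrational roots 6/7 + (10/77)*sqrt(22) and 6/7 - (10/77)*sqrt(22); poles of order 3, moduli 6/7 + (10/77)*sqrt(22) and 6/7 - (10/77)*sqrt(22).
The radius of convergence is the smallest modulus among the singular points: 6/7 - (10/77)*sqrt(22).


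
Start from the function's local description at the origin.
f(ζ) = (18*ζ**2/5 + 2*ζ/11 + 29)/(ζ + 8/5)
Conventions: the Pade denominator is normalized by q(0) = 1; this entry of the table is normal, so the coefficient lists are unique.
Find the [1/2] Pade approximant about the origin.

The Pade approximant has numerator coefficients [145/8, -246726565/22927784]; denominator coefficients [1, 52147/2084344, -5162553/10421720].

Taylor coefficients needed (expand at 0): a_0 = 145/8, a_1 = -7895/704, a_2 = 52147/5632, a_3 = -260735/45056.
Write the denominator as Q(ζ) = 1 + q1*ζ + q2*ζ^2. Requiring Q*f - P = O(ζ^4) with deg P <= 1 kills the coefficients of ζ^2..ζ^3 in Q*f:
  ζ^2: a_2 + q1*a_1 + q2*a_0 = 0, i.e. 52147/5632 + (-7895/704)*q1 + (145/8)*q2 = 0.
  ζ^3: a_3 + q1*a_2 + q2*a_1 = 0, i.e. -260735/45056 + (52147/5632)*q1 + (-7895/704)*q2 = 0.
Solving this linear system: q1 = 52147/2084344, q2 = -5162553/10421720.
The numerator is Q*f truncated at degree 1: P0 = a_0 = 145/8; P1 = a_1 + q1*a_0 = -246726565/22927784.


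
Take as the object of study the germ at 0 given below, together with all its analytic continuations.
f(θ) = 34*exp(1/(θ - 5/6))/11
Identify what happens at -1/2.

The point is a regular point.

There is no denominator, hence no pole anywhere.
The essential point of exp(1/(θ - (5/6))) is 5/6, not -1/2.
So the germ continues analytically to -1/2.


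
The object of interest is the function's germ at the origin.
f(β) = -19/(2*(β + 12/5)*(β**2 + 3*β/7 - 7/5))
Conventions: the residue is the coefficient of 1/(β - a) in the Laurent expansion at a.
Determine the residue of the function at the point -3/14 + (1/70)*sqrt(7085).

The factor β**2 + 3*β/7 - 7/5 splits as (β - a)(β - a') with a = -3/14 + (1/70)*sqrt(7085), a' = -3/14 - (1/70)*sqrt(7085). At the order-1 pole a set g(β) = (β - a)*f(β) = [-19/(2*(β + 12/5))] / (β - a').
Simple pole: residue = g(a) at a = -3/14 + (1/70)*sqrt(7085), which is 3325/2332 - (101745/3304444)*sqrt(7085).

The residue is 3325/2332 - (101745/3304444)*sqrt(7085).


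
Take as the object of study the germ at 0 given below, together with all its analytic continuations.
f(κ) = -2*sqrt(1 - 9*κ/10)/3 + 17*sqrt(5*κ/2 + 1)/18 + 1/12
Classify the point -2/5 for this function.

The point is an algebraic (square-root) branch point.

The term (17/18)*sqrt(1 - κ/(-2/5)) has argument 1 - -2/5/(-2/5) = 0 at -2/5: a square-root (algebraic, two-sheeted) branch point; the remaining terms are analytic or single-valued there.


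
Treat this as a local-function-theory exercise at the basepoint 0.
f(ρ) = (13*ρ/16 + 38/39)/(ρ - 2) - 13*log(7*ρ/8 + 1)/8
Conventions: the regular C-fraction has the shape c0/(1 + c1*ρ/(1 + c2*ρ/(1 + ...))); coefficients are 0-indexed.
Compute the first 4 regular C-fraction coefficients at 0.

The regular C-fraction coefficients are [-19/39, -5171/1216, 27641133/6287936, 179314457/3383012988].

Taylor coefficients (expand at 0): a_0 = -19/39, a_1 = -5171/2496, a_2 = 11867/39936, a_3 = -27973/53248.
c0 = a_0 = -19/39. Peel one level at a time: if S = 1 + c*ρ/S' with S'(0) = 1, then c is the ρ-coefficient of S and S' = c*ρ/(S - 1).
S_1 = c0/f = 1 + (-5171/1216)*ρ + (27641133/1478656)*ρ^2 + ...; c1 = -5171/1216.
S_2 = c1*ρ/(S_1 - 1) = 1 + (27641133/6287936)*ρ + (-1594954907/6845245696)*ρ^2 + ...; c2 = 27641133/6287936.
S_3 = c2*ρ/(S_2 - 1) = 1 + (179314457/3383012988)*ρ + ...; c3 = 179314457/3383012988.


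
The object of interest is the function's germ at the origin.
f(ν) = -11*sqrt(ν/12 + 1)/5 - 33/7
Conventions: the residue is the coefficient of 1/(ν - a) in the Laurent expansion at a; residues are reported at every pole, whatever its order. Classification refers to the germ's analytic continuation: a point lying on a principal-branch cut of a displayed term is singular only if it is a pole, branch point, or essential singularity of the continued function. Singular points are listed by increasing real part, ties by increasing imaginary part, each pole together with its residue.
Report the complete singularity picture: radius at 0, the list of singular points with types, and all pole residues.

Branch term (-11/5)*sqrt(1 - ν/(-12)): its argument vanishes at ν = -12, a square-root branch point, modulus 12.
The radius of convergence is the smallest modulus among the singular points: 12.

Radius of convergence at 0: 12.
At -12: an algebraic (square-root) branch point.


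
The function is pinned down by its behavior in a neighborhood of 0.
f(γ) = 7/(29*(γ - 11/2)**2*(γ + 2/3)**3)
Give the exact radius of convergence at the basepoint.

The radius of convergence is 2/3.

Denominator factor (γ + 2/3)^3: pole of order 3 at -2/3, modulus 2/3.
Denominator factor (γ - 11/2)^2: pole of order 2 at 11/2, modulus 11/2.
The radius of convergence is the smallest modulus among the singular points: 2/3.


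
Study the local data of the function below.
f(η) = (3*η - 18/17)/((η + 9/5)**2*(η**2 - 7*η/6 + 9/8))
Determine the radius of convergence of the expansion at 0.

The radius of convergence is (3/4)*sqrt(2).

Denominator factor (η + 9/5)^2: pole of order 2 at -9/5, modulus 9/5.
Denominator factor (η**2 - 7*η/6 + 9/8): discriminant -113/36, complex-conjugate roots (7/12) + ((1/12)*sqrt(113))*i and (7/12) - ((1/12)*sqrt(113))*i; poles of order 1, moduli (3/4)*sqrt(2) and (3/4)*sqrt(2).
The radius of convergence is the smallest modulus among the singular points: (3/4)*sqrt(2).


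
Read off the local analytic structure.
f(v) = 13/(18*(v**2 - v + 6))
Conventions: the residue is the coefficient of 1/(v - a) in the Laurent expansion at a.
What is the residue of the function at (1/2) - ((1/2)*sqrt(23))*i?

The factor v**2 - v + 6 splits as (v - a)(v - a') with a = (1/2) - ((1/2)*sqrt(23))*i, a' = (1/2) + ((1/2)*sqrt(23))*i. At the order-1 pole a set g(v) = (v - a)*f(v) = [13/18] / (v - a').
Simple pole: residue = g(a) at a = (1/2) - ((1/2)*sqrt(23))*i, which is ((13/414)*sqrt(23))*i.

The residue is ((13/414)*sqrt(23))*i.


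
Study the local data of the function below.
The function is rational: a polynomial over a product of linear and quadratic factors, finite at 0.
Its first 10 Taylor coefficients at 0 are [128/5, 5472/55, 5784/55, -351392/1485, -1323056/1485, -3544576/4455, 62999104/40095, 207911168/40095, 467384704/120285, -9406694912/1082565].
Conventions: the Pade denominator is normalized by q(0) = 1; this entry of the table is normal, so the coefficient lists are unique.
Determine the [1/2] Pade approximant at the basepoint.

The Pade approximant has numerator coefficients [128/5, 161233916/3951585]; denominator coefficients [1, -5270747/2299104, 4906411/1021824].

Taylor coefficients needed (read off): a_0 = 128/5, a_1 = 5472/55, a_2 = 5784/55, a_3 = -351392/1485.
Write the denominator as Q(κ) = 1 + q1*κ + q2*κ^2. Requiring Q*f - P = O(κ^4) with deg P <= 1 kills the coefficients of κ^2..κ^3 in Q*f:
  κ^2: a_2 + q1*a_1 + q2*a_0 = 0, i.e. 5784/55 + (5472/55)*q1 + (128/5)*q2 = 0.
  κ^3: a_3 + q1*a_2 + q2*a_1 = 0, i.e. -351392/1485 + (5784/55)*q1 + (5472/55)*q2 = 0.
Solving this linear system: q1 = -5270747/2299104, q2 = 4906411/1021824.
The numerator is Q*f truncated at degree 1: P0 = a_0 = 128/5; P1 = a_1 + q1*a_0 = 161233916/3951585.


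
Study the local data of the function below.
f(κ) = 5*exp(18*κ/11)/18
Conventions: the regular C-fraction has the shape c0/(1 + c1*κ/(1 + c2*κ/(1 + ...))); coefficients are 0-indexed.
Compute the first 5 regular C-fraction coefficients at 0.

The regular C-fraction coefficients are [5/18, -18/11, 9/11, -3/11, 3/11].

Taylor coefficients (expand at 0): a_0 = 5/18, a_1 = 5/11, a_2 = 45/121, a_3 = 270/1331, a_4 = 1215/14641.
c0 = a_0 = 5/18. Peel one level at a time: if S = 1 + c*κ/S' with S'(0) = 1, then c is the κ-coefficient of S and S' = c*κ/(S - 1).
S_1 = c0/f = 1 + (-18/11)*κ + (162/121)*κ^2 + ...; c1 = -18/11.
S_2 = c1*κ/(S_1 - 1) = 1 + (9/11)*κ + (27/121)*κ^2 + ...; c2 = 9/11.
S_3 = c2*κ/(S_2 - 1) = 1 + (-3/11)*κ + (9/121)*κ^2 + ...; c3 = -3/11.
S_4 = c3*κ/(S_3 - 1) = 1 + (3/11)*κ + ...; c4 = 3/11.


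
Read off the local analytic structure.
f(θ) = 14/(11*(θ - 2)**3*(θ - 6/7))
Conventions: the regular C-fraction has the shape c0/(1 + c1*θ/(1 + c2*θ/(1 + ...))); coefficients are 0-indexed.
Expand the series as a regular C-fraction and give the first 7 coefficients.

Taylor coefficients (expand at 0): a_0 = 49/264, a_1 = 49/99, a_2 = 4067/4752, a_3 = 8771/7128, a_4 = 550711/342144, a_5 = 5831/2916, a_6 = 7433839/3079296.
c0 = a_0 = 49/264. Peel one level at a time: if S = 1 + c*θ/S' with S'(0) = 1, then c is the θ-coefficient of S and S' = c*θ/(S - 1).
S_1 = c0/f = 1 + (-8/3)*θ + (5/2)*θ^2 + ...; c1 = -8/3.
S_2 = c1*θ/(S_1 - 1) = 1 + (15/16)*θ + (129/256)*θ^2 + ...; c2 = 15/16.
S_3 = c2*θ/(S_2 - 1) = 1 + (-43/80)*θ + (61/600)*θ^2 + ...; c3 = -43/80.
S_4 = c3*θ/(S_3 - 1) = 1 + (122/645)*θ + (1132/16641)*θ^2 + ...; c4 = 122/645.
S_5 = c4*θ/(S_4 - 1) = 1 + (-2830/7869)*θ + (1715/89304)*θ^2 + ...; c5 = -2830/7869.
S_6 = c5*θ/(S_5 - 1) = 1 + (14749/276208)*θ + ...; c6 = 14749/276208.

The regular C-fraction coefficients are [49/264, -8/3, 15/16, -43/80, 122/645, -2830/7869, 14749/276208].


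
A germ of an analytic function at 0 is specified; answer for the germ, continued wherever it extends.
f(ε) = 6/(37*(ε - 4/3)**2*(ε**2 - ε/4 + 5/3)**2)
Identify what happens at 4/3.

The denominator factor ε - 4/3 vanishes at 4/3 and appears to the power 2; the numerator there equals 6/37, nonzero, and no other factor vanishes.
Hence a pole whose order is the multiplicity, 2.

The point is a pole of order 2.


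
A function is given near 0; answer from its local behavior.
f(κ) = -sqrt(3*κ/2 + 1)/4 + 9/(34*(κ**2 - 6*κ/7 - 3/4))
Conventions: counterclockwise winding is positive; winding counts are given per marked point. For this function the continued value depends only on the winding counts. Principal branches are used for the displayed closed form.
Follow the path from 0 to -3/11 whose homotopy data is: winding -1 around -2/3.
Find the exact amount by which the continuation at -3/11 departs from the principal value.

Continued minus principal equals (1/44)*sqrt(286).

The rational part is single-valued and drops out of the difference; each branch term changes only by its own monodromy.
(-1/4)*sqrt(1 - κ/(-2/3)): winding -1 is odd, the square root flips sign, contributing -2*(-1/4)*sqrt(1 - (-3/11)/(-2/3)) = -2*(-1/4)*sqrt(13/22) = (1/44)*sqrt(286).
Summing the contributions at κ = -3/11 gives (1/44)*sqrt(286).


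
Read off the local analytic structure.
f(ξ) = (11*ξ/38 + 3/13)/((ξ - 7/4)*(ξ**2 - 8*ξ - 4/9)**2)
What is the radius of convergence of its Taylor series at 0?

Denominator factor (ξ**2 - 8*ξ - 4/9)^2: discriminant 592/9, real irrational roots 4 + (2/3)*sqrt(37) and 4 - (2/3)*sqrt(37); poles of order 2, moduli 4 + (2/3)*sqrt(37) and -4 + (2/3)*sqrt(37).
Denominator factor (ξ - 7/4): pole of order 1 at 7/4, modulus 7/4.
The radius of convergence is the smallest modulus among the singular points: -4 + (2/3)*sqrt(37).

The radius of convergence is -4 + (2/3)*sqrt(37).


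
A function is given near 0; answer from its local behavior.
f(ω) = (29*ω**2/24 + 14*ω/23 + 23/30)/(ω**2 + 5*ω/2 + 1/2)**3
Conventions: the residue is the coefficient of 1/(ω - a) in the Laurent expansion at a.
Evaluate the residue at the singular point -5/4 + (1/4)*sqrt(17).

The residue is (97099/1694985)*sqrt(17).

The factor ω**2 + 5*ω/2 + 1/2 splits as (ω - a)(ω - a') with a = -5/4 + (1/4)*sqrt(17), a' = -5/4 - (1/4)*sqrt(17). At the order-3 pole a set g(ω) = (ω - a)^3*f(ω) = [29*ω**2/24 + 14*ω/23 + 23/30] / (ω - a')^3.
Order-3 pole: residue = g''(a)/2; g''(-5/4 + (1/4)*sqrt(17)) = (194198/1694985)*sqrt(17), so the residue is (97099/1694985)*sqrt(17).


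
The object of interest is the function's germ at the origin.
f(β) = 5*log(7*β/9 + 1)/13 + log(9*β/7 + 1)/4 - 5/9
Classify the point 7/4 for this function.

The point is a regular point.

There is no denominator, hence no pole anywhere.
Branch term log(1 - β/(-7/9)): argument at 7/4 is 13/4, nonzero, so 7/4 is not its branch point (a point on a principal cut is still regular for the continued germ).
Branch term log(1 - β/(-9/7)): argument at 7/4 is 85/36, nonzero, so 7/4 is not its branch point (a point on a principal cut is still regular for the continued germ).
So the germ continues analytically to 7/4.


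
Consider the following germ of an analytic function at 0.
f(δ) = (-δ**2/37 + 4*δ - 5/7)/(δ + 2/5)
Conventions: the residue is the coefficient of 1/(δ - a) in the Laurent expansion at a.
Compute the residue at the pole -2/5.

The residue is -15013/6475.

At the order-1 pole -2/5 set g(δ) = (δ - (-2/5))*f(δ) = -δ**2/37 + 4*δ - 5/7.
Simple pole: residue = g(a) at a = -2/5, which is -15013/6475.


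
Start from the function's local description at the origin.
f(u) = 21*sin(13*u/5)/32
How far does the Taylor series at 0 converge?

The factor -sin(13*u/5) is entire and contributes no finite singular point.
The polynomial part has no poles.
No finite singular points: the Taylor series at 0 converges everywhere.

The radius of convergence is infinite.


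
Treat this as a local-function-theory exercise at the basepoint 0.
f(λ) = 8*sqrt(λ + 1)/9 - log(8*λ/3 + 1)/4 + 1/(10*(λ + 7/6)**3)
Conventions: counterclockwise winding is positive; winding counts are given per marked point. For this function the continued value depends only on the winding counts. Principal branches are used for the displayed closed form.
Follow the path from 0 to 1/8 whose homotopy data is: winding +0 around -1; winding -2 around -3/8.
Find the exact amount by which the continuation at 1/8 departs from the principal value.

Continued minus principal equals pi*i.

The rational part is single-valued and drops out of the difference; each branch term changes only by its own monodromy.
(-1/4)*log(1 - λ/(-3/8)): each positive loop around -3/8 adds 2*pi*i to the log, so winding -2 contributes (-1/4)*(-2)*2*pi*i = pi*i.
(8/9)*sqrt(1 - λ/(-1)): winding +0 is even, the square root returns to the same sheet, contribution 0.
Summing the contributions at λ = 1/8 gives pi*i.


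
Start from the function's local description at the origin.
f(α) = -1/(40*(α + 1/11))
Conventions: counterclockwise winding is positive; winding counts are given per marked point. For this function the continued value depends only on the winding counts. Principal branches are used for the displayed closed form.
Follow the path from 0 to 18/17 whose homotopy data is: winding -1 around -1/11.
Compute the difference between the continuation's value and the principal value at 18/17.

Continued minus principal equals 0.

The function is rational, hence single-valued: continuing it around any pole returns the same value, so the difference is 0.


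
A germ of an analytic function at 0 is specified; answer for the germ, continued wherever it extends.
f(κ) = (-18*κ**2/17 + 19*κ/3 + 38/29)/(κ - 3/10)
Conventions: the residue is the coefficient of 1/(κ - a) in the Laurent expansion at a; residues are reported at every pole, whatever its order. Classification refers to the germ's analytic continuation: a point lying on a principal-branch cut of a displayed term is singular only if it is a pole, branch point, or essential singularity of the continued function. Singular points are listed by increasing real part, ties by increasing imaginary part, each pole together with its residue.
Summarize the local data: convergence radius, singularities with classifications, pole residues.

Denominator factor (κ - 3/10): pole of order 1 at 3/10, modulus 3/10.
The radius of convergence is the smallest modulus among the singular points: 3/10.
At the order-1 pole 3/10 set g(κ) = (κ - (3/10))*f(κ) = -18*κ**2/17 + 19*κ/3 + 38/29.
Simple pole: residue = g(a) at a = 3/10, which is 38393/12325.

Radius of convergence at 0: 3/10.
At 3/10: a pole of order 1; residue 38393/12325.


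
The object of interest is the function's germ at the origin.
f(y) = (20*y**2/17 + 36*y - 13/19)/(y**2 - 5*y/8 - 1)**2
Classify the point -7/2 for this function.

The point is a regular point.

Denominator factors: y**2 - 5*y/8 - 1 = 215/16 at y = -7/2 — none vanishes.
So the germ continues analytically to -7/2.


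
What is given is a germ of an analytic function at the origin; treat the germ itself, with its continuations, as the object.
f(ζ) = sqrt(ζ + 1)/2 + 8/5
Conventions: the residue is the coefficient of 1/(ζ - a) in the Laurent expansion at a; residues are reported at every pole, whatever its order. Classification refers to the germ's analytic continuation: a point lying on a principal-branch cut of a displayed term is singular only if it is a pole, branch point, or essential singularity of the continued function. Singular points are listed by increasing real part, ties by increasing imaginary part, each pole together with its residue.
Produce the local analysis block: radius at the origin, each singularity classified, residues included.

Branch term (1/2)*sqrt(1 - ζ/(-1)): its argument vanishes at ζ = -1, a square-root branch point, modulus 1.
The radius of convergence is the smallest modulus among the singular points: 1.

Radius of convergence at 0: 1.
At -1: an algebraic (square-root) branch point.


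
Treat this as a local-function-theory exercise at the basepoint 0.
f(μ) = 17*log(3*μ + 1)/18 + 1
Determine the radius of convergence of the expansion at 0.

Branch term (17/18)*log(1 - μ/(-1/3)): its argument vanishes at μ = -1/3, a logarithmic branch point, modulus 1/3.
The radius of convergence is the smallest modulus among the singular points: 1/3.

The radius of convergence is 1/3.


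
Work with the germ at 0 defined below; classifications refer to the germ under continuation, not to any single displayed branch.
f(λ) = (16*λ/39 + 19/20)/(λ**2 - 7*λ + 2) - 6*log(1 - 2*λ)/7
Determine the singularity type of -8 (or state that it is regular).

The point is a regular point.

Denominator factors: λ**2 - 7*λ + 2 = 122 at λ = -8 — none vanishes.
Branch term log(1 - λ/(1/2)): argument at -8 is 17, nonzero, so -8 is not its branch point (a point on a principal cut is still regular for the continued germ).
So the germ continues analytically to -8.


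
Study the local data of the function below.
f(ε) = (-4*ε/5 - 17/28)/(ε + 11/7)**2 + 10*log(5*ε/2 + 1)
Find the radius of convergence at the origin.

Denominator factor (ε + 11/7)^2: pole of order 2 at -11/7, modulus 11/7.
Branch term (10)*log(1 - ε/(-2/5)): its argument vanishes at ε = -2/5, a logarithmic branch point, modulus 2/5.
The radius of convergence is the smallest modulus among the singular points: 2/5.

The radius of convergence is 2/5.


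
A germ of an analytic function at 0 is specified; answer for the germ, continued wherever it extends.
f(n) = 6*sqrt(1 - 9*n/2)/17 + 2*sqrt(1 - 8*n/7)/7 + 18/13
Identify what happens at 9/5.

There is no denominator, hence no pole anywhere.
Branch term sqrt(1 - n/(7/8)): argument at 9/5 is -37/35, nonzero, so 9/5 is not its branch point (a point on a principal cut is still regular for the continued germ).
Branch term sqrt(1 - n/(2/9)): argument at 9/5 is -71/10, nonzero, so 9/5 is not its branch point (a point on a principal cut is still regular for the continued germ).
So the germ continues analytically to 9/5.

The point is a regular point.


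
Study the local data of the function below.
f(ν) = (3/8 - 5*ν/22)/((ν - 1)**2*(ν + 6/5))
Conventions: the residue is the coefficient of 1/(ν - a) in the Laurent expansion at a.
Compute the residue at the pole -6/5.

At the order-1 pole -6/5 set g(ν) = (ν - (-6/5))*f(ν) = (3/8 - 5*ν/22)/(ν - 1)**2.
Simple pole: residue = g(a) at a = -6/5, which is 1425/10648.

The residue is 1425/10648.


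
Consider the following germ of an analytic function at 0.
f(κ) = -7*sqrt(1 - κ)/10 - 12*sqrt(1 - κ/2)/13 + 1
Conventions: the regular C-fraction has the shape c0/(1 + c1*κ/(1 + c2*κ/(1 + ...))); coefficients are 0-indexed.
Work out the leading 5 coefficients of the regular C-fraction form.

Taylor coefficients (expand at 0): a_0 = -81/130, a_1 = 151/260, a_2 = 121/1040, a_3 = 53/1040, a_4 = 197/6656.
c0 = a_0 = -81/130. Peel one level at a time: if S = 1 + c*κ/S' with S'(0) = 1, then c is the κ-coefficient of S and S' = c*κ/(S - 1).
S_1 = c0/f = 1 + (151/162)*κ + (55403/52488)*κ^2 + ...; c1 = 151/162.
S_2 = c1*κ/(S_1 - 1) = 1 + (-55403/48924)*κ + (-17371/364816)*κ^2 + ...; c2 = -55403/48924.
S_3 = c2*κ/(S_2 - 1) = 1 + (-1407051/33463412)*κ + (-1894562055/98223757088)*κ^2 + ...; c3 = -1407051/33463412.
S_4 = c3*κ/(S_3 - 1) = 1 + (-3531837905/7699244104)*κ + ...; c4 = -3531837905/7699244104.

The regular C-fraction coefficients are [-81/130, 151/162, -55403/48924, -1407051/33463412, -3531837905/7699244104].


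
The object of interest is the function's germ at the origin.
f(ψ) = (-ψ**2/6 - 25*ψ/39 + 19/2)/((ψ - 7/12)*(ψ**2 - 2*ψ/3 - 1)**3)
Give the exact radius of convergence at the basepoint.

Denominator factor (ψ - 7/12): pole of order 1 at 7/12, modulus 7/12.
Denominator factor (ψ**2 - 2*ψ/3 - 1)^3: discriminant 40/9, real irrational roots 1/3 + (1/3)*sqrt(10) and 1/3 - (1/3)*sqrt(10); poles of order 3, moduli 1/3 + (1/3)*sqrt(10) and -1/3 + (1/3)*sqrt(10).
The radius of convergence is the smallest modulus among the singular points: 7/12.

The radius of convergence is 7/12.


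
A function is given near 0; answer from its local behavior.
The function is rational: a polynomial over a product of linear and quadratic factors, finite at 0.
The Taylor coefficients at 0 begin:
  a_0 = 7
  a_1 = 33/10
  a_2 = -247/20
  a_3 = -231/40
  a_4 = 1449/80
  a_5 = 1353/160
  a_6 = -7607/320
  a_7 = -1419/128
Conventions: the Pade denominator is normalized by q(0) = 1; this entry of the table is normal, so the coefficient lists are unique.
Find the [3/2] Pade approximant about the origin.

Taylor coefficients needed (read off): a_0 = 7, a_1 = 33/10, a_2 = -247/20, a_3 = -231/40, a_4 = 1449/80, a_5 = 1353/160.
Write the denominator as Q(n) = 1 + q1*n + q2*n^2. Requiring Q*f - P = O(n^6) with deg P <= 3 kills the coefficients of n^4..n^5 in Q*f:
  n^4: a_4 + q1*a_3 + q2*a_2 = 0, i.e. 1449/80 + (-231/40)*q1 + (-247/20)*q2 = 0.
  n^5: a_5 + q1*a_4 + q2*a_3 = 0, i.e. 1353/160 + (1449/80)*q1 + (-231/40)*q2 = 0.
Solving this linear system: q1 = 11/17136, q2 = 2393/1632.
The numerator is Q*f truncated at degree 3: P0 = a_0 = 7; P1 = a_1 + q1*a_0 = 40447/12240; P2 = a_2 + q1*a_1 + q2*a_0 = -59513/28560; P3 = a_3 + q1*a_2 + q2*a_1 = -40447/42840.

The Pade approximant has numerator coefficients [7, 40447/12240, -59513/28560, -40447/42840]; denominator coefficients [1, 11/17136, 2393/1632].
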